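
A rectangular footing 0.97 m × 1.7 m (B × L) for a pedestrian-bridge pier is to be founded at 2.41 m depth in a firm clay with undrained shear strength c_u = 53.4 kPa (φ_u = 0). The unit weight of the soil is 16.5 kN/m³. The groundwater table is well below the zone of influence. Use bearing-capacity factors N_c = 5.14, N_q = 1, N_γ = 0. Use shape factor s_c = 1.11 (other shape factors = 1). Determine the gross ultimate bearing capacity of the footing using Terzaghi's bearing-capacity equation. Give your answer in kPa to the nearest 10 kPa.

Overburden at base level: q = 16.5 × 2.41 = 39.765 kPa.
Cohesion term c·N_c·s_c = 53.4 × 5.14 × 1.11 = 304.67 kPa; surcharge term q·N_q = 39.765 × 1 = 39.765 kPa.
q_ult = 304.67 + 39.765 = 344.43 kPa.

q_ult ≈ 340 kPa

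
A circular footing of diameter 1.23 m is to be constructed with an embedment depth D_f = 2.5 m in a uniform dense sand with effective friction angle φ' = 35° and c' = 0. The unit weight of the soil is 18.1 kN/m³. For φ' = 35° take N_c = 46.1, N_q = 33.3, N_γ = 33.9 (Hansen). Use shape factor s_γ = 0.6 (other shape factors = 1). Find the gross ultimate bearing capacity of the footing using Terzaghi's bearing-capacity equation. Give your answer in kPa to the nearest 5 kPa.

q_ult ≈ 1735 kPa

q = γ·D_f = 18.1 × 2.5 = 45.25 kPa.
q·N_q = 45.25 × 33.3 = 1506.8 kPa
0.5·γ·B·N_γ·s_γ = 0.5 × 18.1 × 1.23 × 33.9 × 0.6 = 226.41 kPa
q_ult = 1506.8 + 226.41 = 1733.2 kPa.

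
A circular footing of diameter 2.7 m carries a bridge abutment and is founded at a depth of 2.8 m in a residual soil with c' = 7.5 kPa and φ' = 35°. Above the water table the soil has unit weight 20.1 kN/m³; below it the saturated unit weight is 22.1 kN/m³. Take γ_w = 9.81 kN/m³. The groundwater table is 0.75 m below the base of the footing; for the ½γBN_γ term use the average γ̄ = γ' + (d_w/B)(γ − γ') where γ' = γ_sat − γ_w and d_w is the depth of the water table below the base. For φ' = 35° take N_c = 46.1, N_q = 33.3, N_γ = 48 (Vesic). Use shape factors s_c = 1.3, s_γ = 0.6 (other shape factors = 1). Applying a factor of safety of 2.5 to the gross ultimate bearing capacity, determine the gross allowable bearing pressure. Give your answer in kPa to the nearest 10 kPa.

q_all ≈ 1150 kPa

Overburden at base level: q = 20.1 × 2.8 = 56.28 kPa.
The water table is 0.75 m below the base (< B = 2.7 m), so the ½γBN_γ term uses γ̄ = γ' + (d_w/B)(γ − γ') = 12.29 + (0.75/2.7)(20.1 − 12.29) = 14.459 kN/m³.
Cohesion term c·N_c·s_c = 7.5 × 46.1 × 1.3 = 449.48 kPa; surcharge term q·N_q = 56.28 × 33.3 = 1874.1 kPa; self-weight term 0.5·γ·B·N_γ·s_γ = 0.5 × 14.459 × 2.7 × 48 × 0.6 = 562.18 kPa.
q_ult = 449.48 + 1874.1 + 562.18 = 2885.8 kPa.
q_all = q_ult / FS = 2885.8 / 2.5 = 1154.3 kPa.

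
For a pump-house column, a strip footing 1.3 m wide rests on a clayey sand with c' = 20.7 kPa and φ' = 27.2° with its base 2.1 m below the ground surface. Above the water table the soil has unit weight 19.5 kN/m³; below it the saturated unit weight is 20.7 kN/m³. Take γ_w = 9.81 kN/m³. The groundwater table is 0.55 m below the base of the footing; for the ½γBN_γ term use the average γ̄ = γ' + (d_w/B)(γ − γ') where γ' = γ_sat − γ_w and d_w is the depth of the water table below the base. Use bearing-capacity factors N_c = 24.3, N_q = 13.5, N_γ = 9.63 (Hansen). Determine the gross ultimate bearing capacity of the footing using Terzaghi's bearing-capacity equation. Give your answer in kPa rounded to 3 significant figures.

Effective surcharge at the founding depth q = γ·D_f = 19.5 × 2.1 = 40.95 kPa.
With d_w = 0.55 m < B, γ̄ = 10.89 + (0.55/1.3) × (19.5 − 10.89) = 14.533 kN/m³.
q_ult = c·N_c + q·N_q + 0.5·γ·B·N_γ
     = 20.7 × 24.3 + 40.95 × 13.5 + 0.5 × 14.533 × 1.3 × 9.63
     = 503.01 + 552.83 + 90.967 = 1146.8 kPa.

q_ult ≈ 1150 kPa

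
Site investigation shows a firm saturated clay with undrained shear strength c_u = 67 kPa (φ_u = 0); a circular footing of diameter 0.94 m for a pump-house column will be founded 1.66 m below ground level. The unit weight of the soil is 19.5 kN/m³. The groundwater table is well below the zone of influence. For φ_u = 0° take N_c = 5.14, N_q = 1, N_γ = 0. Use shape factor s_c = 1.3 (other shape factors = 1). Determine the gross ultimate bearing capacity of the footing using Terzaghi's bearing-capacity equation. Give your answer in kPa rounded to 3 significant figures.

Effective surcharge at the founding depth q = γ·D_f = 19.5 × 1.66 = 32.37 kPa.
q_ult = c·N_c·s_c + q·N_q
     = 67 × 5.14 × 1.3 + 32.37 × 1
     = 447.69 + 32.37 = 480.06 kPa.

q_ult ≈ 480 kPa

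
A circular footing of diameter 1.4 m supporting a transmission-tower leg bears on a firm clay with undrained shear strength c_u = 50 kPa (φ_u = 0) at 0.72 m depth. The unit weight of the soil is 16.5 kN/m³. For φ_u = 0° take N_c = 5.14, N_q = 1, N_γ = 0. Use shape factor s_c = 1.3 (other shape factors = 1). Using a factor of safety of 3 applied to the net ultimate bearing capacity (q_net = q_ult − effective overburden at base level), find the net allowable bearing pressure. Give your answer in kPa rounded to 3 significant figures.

Overburden at base level: q = 16.5 × 0.72 = 11.88 kPa.
Cohesion term c·N_c·s_c = 50 × 5.14 × 1.3 = 334.1 kPa; surcharge term q·N_q = 11.88 × 1 = 11.88 kPa.
q_ult = 334.1 + 11.88 = 345.98 kPa.
Net ultimate: q_net = 345.98 − 11.88 = 334.1 kPa.
q_all(net) = 334.1 / 3 = 111.37 kPa.

q_all(net) ≈ 111 kPa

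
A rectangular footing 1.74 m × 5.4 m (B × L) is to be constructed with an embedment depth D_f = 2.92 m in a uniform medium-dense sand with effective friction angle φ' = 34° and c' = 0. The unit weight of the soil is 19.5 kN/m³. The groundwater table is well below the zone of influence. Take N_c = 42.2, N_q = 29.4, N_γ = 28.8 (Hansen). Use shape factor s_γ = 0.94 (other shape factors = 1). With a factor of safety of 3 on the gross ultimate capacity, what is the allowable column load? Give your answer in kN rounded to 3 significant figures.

P_all ≈ 6680 kN

Overburden at base level: q = 19.5 × 2.92 = 56.94 kPa.
Surcharge term q·N_q = 56.94 × 29.4 = 1674 kPa; self-weight term 0.5·γ·B·N_γ·s_γ = 0.5 × 19.5 × 1.74 × 28.8 × 0.94 = 459.28 kPa.
q_ult = 1674 + 459.28 = 2133.3 kPa.
Gross allowable pressure q_all = 2133.3 / 3 = 711.1 kPa.
Footing area = 9.396 m², so allowable column load = 711.1 × 9.396 = 6681.5 kN.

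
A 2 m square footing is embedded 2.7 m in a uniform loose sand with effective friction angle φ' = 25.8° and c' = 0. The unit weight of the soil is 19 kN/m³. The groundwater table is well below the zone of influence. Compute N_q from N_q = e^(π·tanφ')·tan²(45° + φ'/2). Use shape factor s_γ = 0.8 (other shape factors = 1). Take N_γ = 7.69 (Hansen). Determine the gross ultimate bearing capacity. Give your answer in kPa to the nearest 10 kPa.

tan25.8° = 0.4834, so N_q = e^(π×0.4834)·tan²(57.9°) = 4.566 × 2.541 = 11.6.
Overburden at base level: q = 19 × 2.7 = 51.3 kPa.
Surcharge term q·N_q = 51.3 × 11.604 = 595.3 kPa; self-weight term 0.5·γ·B·N_γ·s_γ = 0.5 × 19 × 2 × 7.69 × 0.8 = 116.89 kPa.
q_ult = 595.3 + 116.89 = 712.19 kPa.

q_ult ≈ 710 kPa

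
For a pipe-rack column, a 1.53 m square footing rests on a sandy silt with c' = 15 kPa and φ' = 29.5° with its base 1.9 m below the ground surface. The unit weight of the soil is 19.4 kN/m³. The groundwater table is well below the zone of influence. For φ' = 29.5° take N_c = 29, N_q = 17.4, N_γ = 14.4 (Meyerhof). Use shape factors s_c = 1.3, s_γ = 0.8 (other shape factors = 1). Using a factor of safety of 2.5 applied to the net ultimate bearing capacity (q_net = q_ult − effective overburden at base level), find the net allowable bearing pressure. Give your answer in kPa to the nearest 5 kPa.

q_all(net) ≈ 535 kPa

Effective surcharge at the founding depth q = γ·D_f = 19.4 × 1.9 = 36.86 kPa.
q_ult = c·N_c·s_c + q·N_q + 0.5·γ·B·N_γ·s_γ
     = 15 × 29 × 1.3 + 36.86 × 17.4 + 0.5 × 19.4 × 1.53 × 14.4 × 0.8
     = 565.5 + 641.36 + 170.97 = 1377.8 kPa.
Net ultimate: q_net = 1377.8 − 36.86 = 1341 kPa.
q_all(net) = 1341 / 2.5 = 536.39 kPa.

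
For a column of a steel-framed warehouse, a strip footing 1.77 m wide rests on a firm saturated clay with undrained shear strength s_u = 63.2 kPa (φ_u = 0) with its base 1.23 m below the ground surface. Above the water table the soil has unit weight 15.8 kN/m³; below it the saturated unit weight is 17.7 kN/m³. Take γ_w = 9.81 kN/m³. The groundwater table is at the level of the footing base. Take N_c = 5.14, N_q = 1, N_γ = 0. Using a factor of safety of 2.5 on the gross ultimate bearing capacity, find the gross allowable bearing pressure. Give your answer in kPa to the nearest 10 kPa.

Effective surcharge at the founding depth q = γ·D_f = 15.8 × 1.23 = 19.434 kPa.
q_ult = c·N_c + q·N_q
     = 63.2 × 5.14 + 19.434 × 1
     = 324.85 + 19.434 = 344.28 kPa.
q_all = 344.28 / 2.5 = 137.71 kPa.

q_all ≈ 140 kPa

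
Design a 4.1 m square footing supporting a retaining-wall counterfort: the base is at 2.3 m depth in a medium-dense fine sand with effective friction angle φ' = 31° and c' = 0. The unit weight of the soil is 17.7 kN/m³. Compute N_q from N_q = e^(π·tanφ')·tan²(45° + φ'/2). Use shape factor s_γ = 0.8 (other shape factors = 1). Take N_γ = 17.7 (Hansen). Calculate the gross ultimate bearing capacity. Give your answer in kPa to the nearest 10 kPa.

tan31° = 0.6009, so N_q = e^(π×0.6009)·tan²(60.5°) = 6.604 × 3.124 = 20.63.
Effective surcharge at the founding depth q = γ·D_f = 17.7 × 2.3 = 40.71 kPa.
q_ult = q·N_q + 0.5·γ·B·N_γ·s_γ
     = 40.71 × 20.631 + 0.5 × 17.7 × 4.1 × 17.7 × 0.8
     = 839.88 + 513.8 = 1353.7 kPa.

q_ult ≈ 1350 kPa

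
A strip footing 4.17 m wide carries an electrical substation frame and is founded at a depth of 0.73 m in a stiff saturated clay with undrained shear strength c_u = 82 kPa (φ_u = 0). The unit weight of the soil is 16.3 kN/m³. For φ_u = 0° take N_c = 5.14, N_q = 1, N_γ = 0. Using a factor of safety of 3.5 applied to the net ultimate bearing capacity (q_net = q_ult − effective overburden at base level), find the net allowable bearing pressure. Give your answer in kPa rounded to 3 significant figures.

q_all(net) ≈ 120 kPa

Effective surcharge at the founding depth q = γ·D_f = 16.3 × 0.73 = 11.899 kPa.
q_ult = c·N_c + q·N_q
     = 82 × 5.14 + 11.899 × 1
     = 421.48 + 11.899 = 433.38 kPa.
Net ultimate: q_net = 433.38 − 11.899 = 421.48 kPa.
q_all(net) = 421.48 / 3.5 = 120.42 kPa.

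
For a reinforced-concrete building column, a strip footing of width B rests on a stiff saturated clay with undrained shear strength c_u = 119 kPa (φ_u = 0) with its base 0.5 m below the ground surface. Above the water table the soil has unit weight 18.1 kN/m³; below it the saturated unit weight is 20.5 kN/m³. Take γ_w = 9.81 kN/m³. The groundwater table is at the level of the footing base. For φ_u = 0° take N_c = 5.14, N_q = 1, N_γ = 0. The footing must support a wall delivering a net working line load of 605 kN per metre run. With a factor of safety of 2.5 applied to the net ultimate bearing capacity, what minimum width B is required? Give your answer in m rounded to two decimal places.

Effective surcharge at the founding depth q = γ·D_f = 18.1 × 0.5 = 9.05 kPa.
q_ult = c·N_c + q·N_q
     = 119 × 5.14 + 9.05 × 1
     = 611.66 + 9.05 = 620.71 kPa.
For φ = 0 the ½γBN_γ term vanishes, so q_ult is independent of B. q_net = 620.71 − 9.05 = 611.66 kPa; q_all(net) = 611.66/2.5 = 244.66 kPa.
Required width B = w / q_all(net) = 605 / 244.66 = 2.473 m.

B = 2.47 m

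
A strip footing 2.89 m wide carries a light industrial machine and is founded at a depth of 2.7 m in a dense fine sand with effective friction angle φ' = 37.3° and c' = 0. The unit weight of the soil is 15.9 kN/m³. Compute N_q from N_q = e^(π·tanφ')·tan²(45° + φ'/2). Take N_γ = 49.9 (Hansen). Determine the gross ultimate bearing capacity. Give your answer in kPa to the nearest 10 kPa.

tan37.3° = 0.7618, so N_q = e^(π×0.7618)·tan²(63.65°) = 10.949 × 4.076 = 44.63.
Effective surcharge at the founding depth q = γ·D_f = 15.9 × 2.7 = 42.93 kPa.
q_ult = q·N_q + 0.5·γ·B·N_γ
     = 42.93 × 44.628 + 0.5 × 15.9 × 2.89 × 49.9
     = 1915.9 + 1146.5 = 3062.4 kPa.

q_ult ≈ 3060 kPa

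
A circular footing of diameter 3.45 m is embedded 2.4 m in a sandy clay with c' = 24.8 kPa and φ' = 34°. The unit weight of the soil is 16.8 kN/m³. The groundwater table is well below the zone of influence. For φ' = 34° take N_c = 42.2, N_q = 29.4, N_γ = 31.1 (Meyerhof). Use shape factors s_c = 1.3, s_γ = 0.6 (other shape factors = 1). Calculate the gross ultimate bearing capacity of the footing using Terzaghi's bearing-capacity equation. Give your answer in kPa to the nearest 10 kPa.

q_ult ≈ 3090 kPa

Effective surcharge at the founding depth q = γ·D_f = 16.8 × 2.4 = 40.32 kPa.
q_ult = c·N_c·s_c + q·N_q + 0.5·γ·B·N_γ·s_γ
     = 24.8 × 42.2 × 1.3 + 40.32 × 29.4 + 0.5 × 16.8 × 3.45 × 31.1 × 0.6
     = 1360.5 + 1185.4 + 540.77 = 3086.7 kPa.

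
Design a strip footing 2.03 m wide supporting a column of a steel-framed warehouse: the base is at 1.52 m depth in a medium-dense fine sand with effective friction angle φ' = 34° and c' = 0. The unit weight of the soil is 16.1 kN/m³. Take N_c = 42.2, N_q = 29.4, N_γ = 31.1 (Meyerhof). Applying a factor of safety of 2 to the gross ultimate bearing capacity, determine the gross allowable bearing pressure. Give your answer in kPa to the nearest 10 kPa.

Overburden at base level: q = 16.1 × 1.52 = 24.472 kPa.
Surcharge term q·N_q = 24.472 × 29.4 = 719.48 kPa; self-weight term 0.5·γ·B·N_γ = 0.5 × 16.1 × 2.03 × 31.1 = 508.22 kPa.
q_ult = 719.48 + 508.22 = 1227.7 kPa.
q_all = q_ult / FS = 1227.7 / 2 = 613.85 kPa.

q_all ≈ 610 kPa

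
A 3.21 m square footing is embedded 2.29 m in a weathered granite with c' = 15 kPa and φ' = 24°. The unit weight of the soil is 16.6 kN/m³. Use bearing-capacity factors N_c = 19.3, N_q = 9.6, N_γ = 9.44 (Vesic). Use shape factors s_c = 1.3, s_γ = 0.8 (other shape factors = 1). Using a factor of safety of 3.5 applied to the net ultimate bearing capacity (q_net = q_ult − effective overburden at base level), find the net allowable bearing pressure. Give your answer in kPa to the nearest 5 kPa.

Overburden at base level: q = 16.6 × 2.29 = 38.014 kPa.
Cohesion term c·N_c·s_c = 15 × 19.3 × 1.3 = 376.35 kPa; surcharge term q·N_q = 38.014 × 9.6 = 364.93 kPa; self-weight term 0.5·γ·B·N_γ·s_γ = 0.5 × 16.6 × 3.21 × 9.44 × 0.8 = 201.21 kPa.
q_ult = 376.35 + 364.93 + 201.21 = 942.49 kPa.
Net ultimate: q_net = 942.49 − 38.014 = 904.48 kPa.
q_all(net) = 904.48 / 3.5 = 258.42 kPa.

q_all(net) ≈ 260 kPa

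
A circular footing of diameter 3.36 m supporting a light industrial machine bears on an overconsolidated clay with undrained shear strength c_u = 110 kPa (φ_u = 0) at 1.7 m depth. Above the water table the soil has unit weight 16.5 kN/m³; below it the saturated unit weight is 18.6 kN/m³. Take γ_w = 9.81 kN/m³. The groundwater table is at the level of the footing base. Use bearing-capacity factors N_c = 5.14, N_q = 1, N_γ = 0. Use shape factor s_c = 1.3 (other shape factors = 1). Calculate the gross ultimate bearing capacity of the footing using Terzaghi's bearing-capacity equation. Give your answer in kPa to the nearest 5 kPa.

Overburden at base level: q = 16.5 × 1.7 = 28.05 kPa.
Cohesion term c·N_c·s_c = 110 × 5.14 × 1.3 = 735.02 kPa; surcharge term q·N_q = 28.05 × 1 = 28.05 kPa.
q_ult = 735.02 + 28.05 = 763.07 kPa.

q_ult ≈ 765 kPa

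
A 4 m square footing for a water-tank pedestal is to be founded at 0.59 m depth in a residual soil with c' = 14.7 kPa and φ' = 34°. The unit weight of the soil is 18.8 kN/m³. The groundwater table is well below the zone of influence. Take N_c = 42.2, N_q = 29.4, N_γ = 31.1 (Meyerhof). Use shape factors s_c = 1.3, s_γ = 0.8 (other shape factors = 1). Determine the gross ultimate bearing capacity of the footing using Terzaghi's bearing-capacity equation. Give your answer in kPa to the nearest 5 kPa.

q_ult ≈ 2070 kPa

q = γ·D_f = 18.8 × 0.59 = 11.092 kPa.
c·N_c·s_c = 14.7 × 42.2 × 1.3 = 806.44 kPa
q·N_q = 11.092 × 29.4 = 326.1 kPa
0.5·γ·B·N_γ·s_γ = 0.5 × 18.8 × 4 × 31.1 × 0.8 = 935.49 kPa
q_ult = 806.44 + 326.1 + 935.49 = 2068 kPa.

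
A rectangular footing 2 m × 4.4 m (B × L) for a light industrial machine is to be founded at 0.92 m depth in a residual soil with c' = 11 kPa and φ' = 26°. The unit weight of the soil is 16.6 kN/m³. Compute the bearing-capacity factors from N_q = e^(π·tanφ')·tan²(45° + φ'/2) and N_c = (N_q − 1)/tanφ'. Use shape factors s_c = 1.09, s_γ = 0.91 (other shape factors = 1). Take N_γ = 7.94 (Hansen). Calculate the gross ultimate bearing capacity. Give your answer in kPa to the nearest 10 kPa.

q_ult ≈ 570 kPa

tan26° = 0.4877, so N_q = e^(π×0.4877)·tan²(58°) = 4.629 × 2.561 = 11.85.
N_c = (11.85 − 1)/tan26° = 22.25.
q = γ·D_f = 16.6 × 0.92 = 15.272 kPa.
c·N_c·s_c = 11 × 22.254 × 1.09 = 266.83 kPa
q·N_q = 15.272 × 11.854 = 181.04 kPa
0.5·γ·B·N_γ·s_γ = 0.5 × 16.6 × 2 × 7.94 × 0.91 = 119.94 kPa
q_ult = 266.83 + 181.04 + 119.94 = 567.81 kPa.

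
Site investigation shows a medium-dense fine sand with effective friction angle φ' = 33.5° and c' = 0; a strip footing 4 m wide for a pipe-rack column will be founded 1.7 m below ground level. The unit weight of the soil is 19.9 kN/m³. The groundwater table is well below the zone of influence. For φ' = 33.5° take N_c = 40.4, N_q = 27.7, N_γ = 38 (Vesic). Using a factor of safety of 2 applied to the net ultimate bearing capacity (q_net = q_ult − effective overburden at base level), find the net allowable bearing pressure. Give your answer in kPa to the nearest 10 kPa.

q_all(net) ≈ 1210 kPa

q = γ·D_f = 19.9 × 1.7 = 33.83 kPa.
q·N_q = 33.83 × 27.7 = 937.09 kPa
0.5·γ·B·N_γ = 0.5 × 19.9 × 4 × 38 = 1512.4 kPa
q_ult = 937.09 + 1512.4 = 2449.5 kPa.
Net ultimate: q_net = 2449.5 − 33.83 = 2415.7 kPa.
q_all(net) = 2415.7 / 2 = 1207.8 kPa.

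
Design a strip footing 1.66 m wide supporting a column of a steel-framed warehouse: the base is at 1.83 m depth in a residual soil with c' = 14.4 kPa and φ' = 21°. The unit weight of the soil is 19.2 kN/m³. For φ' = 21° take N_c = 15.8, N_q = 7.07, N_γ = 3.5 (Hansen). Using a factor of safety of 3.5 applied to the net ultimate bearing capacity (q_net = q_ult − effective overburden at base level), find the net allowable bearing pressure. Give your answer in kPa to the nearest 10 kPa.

q_all(net) ≈ 140 kPa

q = γ·D_f = 19.2 × 1.83 = 35.136 kPa.
c·N_c = 14.4 × 15.8 = 227.52 kPa
q·N_q = 35.136 × 7.07 = 248.41 kPa
0.5·γ·B·N_γ = 0.5 × 19.2 × 1.66 × 3.5 = 55.776 kPa
q_ult = 227.52 + 248.41 + 55.776 = 531.71 kPa.
Net ultimate: q_net = 531.71 − 35.136 = 496.57 kPa.
q_all(net) = 496.57 / 3.5 = 141.88 kPa.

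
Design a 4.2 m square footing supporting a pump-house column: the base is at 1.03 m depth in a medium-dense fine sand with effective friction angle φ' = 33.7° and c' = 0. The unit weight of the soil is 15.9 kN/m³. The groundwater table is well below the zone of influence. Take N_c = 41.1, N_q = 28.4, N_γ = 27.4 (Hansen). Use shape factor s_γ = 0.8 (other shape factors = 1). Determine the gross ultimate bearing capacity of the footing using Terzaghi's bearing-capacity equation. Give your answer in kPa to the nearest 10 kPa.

q = γ·D_f = 15.9 × 1.03 = 16.377 kPa.
q·N_q = 16.377 × 28.4 = 465.11 kPa
0.5·γ·B·N_γ·s_γ = 0.5 × 15.9 × 4.2 × 27.4 × 0.8 = 731.91 kPa
q_ult = 465.11 + 731.91 = 1197 kPa.

q_ult ≈ 1200 kPa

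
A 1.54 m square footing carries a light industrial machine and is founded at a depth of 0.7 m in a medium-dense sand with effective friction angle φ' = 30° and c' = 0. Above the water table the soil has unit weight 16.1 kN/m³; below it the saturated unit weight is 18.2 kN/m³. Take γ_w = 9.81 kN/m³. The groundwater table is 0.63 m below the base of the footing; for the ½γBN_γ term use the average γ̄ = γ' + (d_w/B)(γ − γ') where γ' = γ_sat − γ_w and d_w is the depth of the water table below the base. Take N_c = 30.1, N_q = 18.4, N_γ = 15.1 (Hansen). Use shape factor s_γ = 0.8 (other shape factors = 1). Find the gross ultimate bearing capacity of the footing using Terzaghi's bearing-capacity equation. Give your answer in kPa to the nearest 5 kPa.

q_ult ≈ 315 kPa

Effective surcharge at the founding depth q = γ·D_f = 16.1 × 0.7 = 11.27 kPa.
With d_w = 0.63 m < B, γ̄ = 8.39 + (0.63/1.54) × (16.1 − 8.39) = 11.544 kN/m³.
q_ult = q·N_q + 0.5·γ·B·N_γ·s_γ
     = 11.27 × 18.4 + 0.5 × 11.544 × 1.54 × 15.1 × 0.8
     = 207.37 + 107.38 = 314.75 kPa.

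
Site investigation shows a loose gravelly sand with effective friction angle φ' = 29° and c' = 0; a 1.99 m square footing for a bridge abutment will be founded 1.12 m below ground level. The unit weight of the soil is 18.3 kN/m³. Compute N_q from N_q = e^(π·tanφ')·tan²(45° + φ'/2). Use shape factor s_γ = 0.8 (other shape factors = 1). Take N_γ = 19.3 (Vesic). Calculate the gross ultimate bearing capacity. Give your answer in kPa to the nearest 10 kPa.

tan29° = 0.5543, so N_q = e^(π×0.5543)·tan²(59.5°) = 5.705 × 2.882 = 16.44.
Overburden at base level: q = 18.3 × 1.12 = 20.496 kPa.
Surcharge term q·N_q = 20.496 × 16.443 = 337.02 kPa; self-weight term 0.5·γ·B·N_γ·s_γ = 0.5 × 18.3 × 1.99 × 19.3 × 0.8 = 281.14 kPa.
q_ult = 337.02 + 281.14 = 618.16 kPa.

q_ult ≈ 620 kPa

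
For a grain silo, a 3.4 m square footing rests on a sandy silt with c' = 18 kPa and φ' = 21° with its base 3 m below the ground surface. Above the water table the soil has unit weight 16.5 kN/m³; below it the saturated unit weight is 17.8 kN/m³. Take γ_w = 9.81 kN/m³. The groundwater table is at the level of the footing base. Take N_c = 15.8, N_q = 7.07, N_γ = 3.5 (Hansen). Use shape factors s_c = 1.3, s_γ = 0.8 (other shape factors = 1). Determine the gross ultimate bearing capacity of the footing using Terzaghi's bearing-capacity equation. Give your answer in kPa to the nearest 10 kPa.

q_ult ≈ 760 kPa

q = γ·D_f = 16.5 × 3 = 49.5 kPa.
For the ½γBN_γ term take γ' = 17.8 − 9.81 = 7.99 kN/m³ (soil below base is submerged).
c·N_c·s_c = 18 × 15.8 × 1.3 = 369.72 kPa
q·N_q = 49.5 × 7.07 = 349.97 kPa
0.5·γ·B·N_γ·s_γ = 0.5 × 7.99 × 3.4 × 3.5 × 0.8 = 38.032 kPa
q_ult = 369.72 + 349.97 + 38.032 = 757.72 kPa.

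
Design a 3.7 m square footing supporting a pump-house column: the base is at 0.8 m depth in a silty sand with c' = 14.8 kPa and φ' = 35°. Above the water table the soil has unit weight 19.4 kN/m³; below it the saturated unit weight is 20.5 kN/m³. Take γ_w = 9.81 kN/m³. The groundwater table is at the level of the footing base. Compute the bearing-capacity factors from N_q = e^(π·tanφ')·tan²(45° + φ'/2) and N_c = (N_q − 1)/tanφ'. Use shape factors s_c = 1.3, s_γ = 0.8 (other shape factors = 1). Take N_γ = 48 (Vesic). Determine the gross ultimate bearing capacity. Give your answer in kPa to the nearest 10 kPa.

q_ult ≈ 2160 kPa

tan35° = 0.7002, so N_q = e^(π×0.7002)·tan²(62.5°) = 9.023 × 3.69 = 33.3.
N_c = (33.3 − 1)/tan35° = 46.12.
Overburden at base level: q = 19.4 × 0.8 = 15.52 kPa.
Below the base the soil is submerged, so the ½γBN_γ term uses γ' = 20.5 − 9.81 = 10.69 kN/m³.
Cohesion term c·N_c·s_c = 14.8 × 46.124 × 1.3 = 887.42 kPa; surcharge term q·N_q = 15.52 × 33.296 = 516.76 kPa; self-weight term 0.5·γ·B·N_γ·s_γ = 0.5 × 10.69 × 3.7 × 48 × 0.8 = 759.42 kPa.
q_ult = 887.42 + 516.76 + 759.42 = 2163.6 kPa.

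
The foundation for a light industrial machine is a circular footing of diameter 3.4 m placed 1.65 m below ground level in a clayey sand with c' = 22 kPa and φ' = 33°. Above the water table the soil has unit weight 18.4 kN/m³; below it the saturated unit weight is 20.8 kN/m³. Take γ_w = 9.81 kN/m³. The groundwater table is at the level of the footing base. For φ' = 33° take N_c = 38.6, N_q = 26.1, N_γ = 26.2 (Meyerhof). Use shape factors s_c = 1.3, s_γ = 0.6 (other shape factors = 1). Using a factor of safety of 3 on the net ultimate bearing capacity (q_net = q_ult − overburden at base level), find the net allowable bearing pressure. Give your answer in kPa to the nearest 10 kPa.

q = γ·D_f = 18.4 × 1.65 = 30.36 kPa.
For the ½γBN_γ term take γ' = 20.8 − 9.81 = 10.99 kN/m³ (soil below base is submerged).
c·N_c·s_c = 22 × 38.6 × 1.3 = 1104 kPa
q·N_q = 30.36 × 26.1 = 792.4 kPa
0.5·γ·B·N_γ·s_γ = 0.5 × 10.99 × 3.4 × 26.2 × 0.6 = 293.7 kPa
q_ult = 1104 + 792.4 + 293.7 = 2190.1 kPa.
q_net = 2190.1 − 30.36 = 2159.7 kPa.
q_all(net) = 2159.7 / 3 = 719.9 kPa.

q_all(net) ≈ 720 kPa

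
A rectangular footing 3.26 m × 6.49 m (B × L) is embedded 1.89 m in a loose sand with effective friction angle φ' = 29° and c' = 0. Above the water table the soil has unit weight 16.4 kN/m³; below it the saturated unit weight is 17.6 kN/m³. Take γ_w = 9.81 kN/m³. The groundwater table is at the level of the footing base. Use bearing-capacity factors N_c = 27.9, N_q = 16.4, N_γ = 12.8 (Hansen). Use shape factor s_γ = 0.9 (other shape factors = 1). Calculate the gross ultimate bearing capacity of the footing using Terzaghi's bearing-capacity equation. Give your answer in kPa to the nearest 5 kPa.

q_ult ≈ 655 kPa

Overburden at base level: q = 16.4 × 1.89 = 30.996 kPa.
Below the base the soil is submerged, so the ½γBN_γ term uses γ' = 17.6 − 9.81 = 7.79 kN/m³.
Surcharge term q·N_q = 30.996 × 16.4 = 508.33 kPa; self-weight term 0.5·γ·B·N_γ·s_γ = 0.5 × 7.79 × 3.26 × 12.8 × 0.9 = 146.28 kPa.
q_ult = 508.33 + 146.28 = 654.61 kPa.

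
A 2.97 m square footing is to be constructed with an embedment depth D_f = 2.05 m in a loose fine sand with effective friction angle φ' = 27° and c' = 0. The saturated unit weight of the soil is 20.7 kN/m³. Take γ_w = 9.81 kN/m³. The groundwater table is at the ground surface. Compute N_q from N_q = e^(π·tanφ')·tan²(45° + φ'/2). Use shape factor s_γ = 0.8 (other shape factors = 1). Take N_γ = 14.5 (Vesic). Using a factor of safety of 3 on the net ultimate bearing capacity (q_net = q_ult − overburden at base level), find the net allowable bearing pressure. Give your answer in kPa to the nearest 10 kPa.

q_all(net) ≈ 150 kPa

N_q = e^(π·tan27°)·tan²(58.5°) = 13.2.
γ' = 20.7 − 9.81 = 10.89 kN/m³ (submerged throughout). q = 10.89 × 2.05 = 22.324 kPa; the same γ' applies in the ½γBN_γ term.
q·N_q = 22.324 × 13.199 = 294.66 kPa
0.5·γ·B·N_γ·s_γ = 0.5 × 10.89 × 2.97 × 14.5 × 0.8 = 187.59 kPa
q_ult = 294.66 + 187.59 = 482.26 kPa.
q_net = 482.26 − 22.324 = 459.93 kPa.
q_all(net) = 459.93 / 3 = 153.31 kPa.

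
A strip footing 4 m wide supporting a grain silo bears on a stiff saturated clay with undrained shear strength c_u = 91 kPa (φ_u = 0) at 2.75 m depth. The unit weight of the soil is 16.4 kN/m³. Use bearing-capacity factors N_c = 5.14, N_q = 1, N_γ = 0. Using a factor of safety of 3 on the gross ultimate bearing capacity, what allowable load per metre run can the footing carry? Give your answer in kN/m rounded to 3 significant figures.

Overburden at base level: q = 16.4 × 2.75 = 45.1 kPa.
Cohesion term c·N_c = 91 × 5.14 = 467.74 kPa; surcharge term q·N_q = 45.1 × 1 = 45.1 kPa.
q_ult = 467.74 + 45.1 = 512.84 kPa.
Gross allowable pressure q_all = 512.84 / 3 = 170.95 kPa.
Allowable wall load = q_all × B = 170.95 × 4 = 683.79 kN per metre run.

≈ 684 kN/m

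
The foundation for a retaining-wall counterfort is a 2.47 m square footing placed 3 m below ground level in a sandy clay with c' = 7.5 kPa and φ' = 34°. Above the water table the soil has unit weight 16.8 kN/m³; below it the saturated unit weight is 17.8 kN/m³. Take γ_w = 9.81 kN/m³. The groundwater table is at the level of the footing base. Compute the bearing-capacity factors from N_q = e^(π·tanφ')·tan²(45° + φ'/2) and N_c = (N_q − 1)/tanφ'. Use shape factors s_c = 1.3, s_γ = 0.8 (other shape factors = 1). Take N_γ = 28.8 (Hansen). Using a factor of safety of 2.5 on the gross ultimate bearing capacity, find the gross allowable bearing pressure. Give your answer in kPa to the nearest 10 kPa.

N_q = e^(π·tan34°)·tan²(62°) = 29.44; N_c = (N_q − 1)/tanφ' = 42.16.
q = γ·D_f = 16.8 × 3 = 50.4 kPa.
For the ½γBN_γ term take γ' = 17.8 − 9.81 = 7.99 kN/m³ (soil below base is submerged).
c·N_c·s_c = 7.5 × 42.164 × 1.3 = 411.1 kPa
q·N_q = 50.4 × 29.44 = 1483.8 kPa
0.5·γ·B·N_γ·s_γ = 0.5 × 7.99 × 2.47 × 28.8 × 0.8 = 227.35 kPa
q_ult = 411.1 + 1483.8 + 227.35 = 2122.2 kPa.
q_all = 2122.2 / 2.5 = 848.89 kPa.

q_all ≈ 850 kPa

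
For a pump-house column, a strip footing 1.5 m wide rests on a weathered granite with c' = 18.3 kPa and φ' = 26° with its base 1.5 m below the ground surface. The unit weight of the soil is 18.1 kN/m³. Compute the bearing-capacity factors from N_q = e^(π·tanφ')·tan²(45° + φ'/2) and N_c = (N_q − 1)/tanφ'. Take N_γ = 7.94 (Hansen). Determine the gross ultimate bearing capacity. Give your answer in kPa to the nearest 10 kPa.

q_ult ≈ 840 kPa

tan26° = 0.4877, so N_q = e^(π×0.4877)·tan²(58°) = 4.629 × 2.561 = 11.85.
N_c = (11.85 − 1)/tan26° = 22.25.
q = γ·D_f = 18.1 × 1.5 = 27.15 kPa.
c·N_c = 18.3 × 22.254 = 407.26 kPa
q·N_q = 27.15 × 11.854 = 321.84 kPa
0.5·γ·B·N_γ = 0.5 × 18.1 × 1.5 × 7.94 = 107.79 kPa
q_ult = 407.26 + 321.84 + 107.79 = 836.88 kPa.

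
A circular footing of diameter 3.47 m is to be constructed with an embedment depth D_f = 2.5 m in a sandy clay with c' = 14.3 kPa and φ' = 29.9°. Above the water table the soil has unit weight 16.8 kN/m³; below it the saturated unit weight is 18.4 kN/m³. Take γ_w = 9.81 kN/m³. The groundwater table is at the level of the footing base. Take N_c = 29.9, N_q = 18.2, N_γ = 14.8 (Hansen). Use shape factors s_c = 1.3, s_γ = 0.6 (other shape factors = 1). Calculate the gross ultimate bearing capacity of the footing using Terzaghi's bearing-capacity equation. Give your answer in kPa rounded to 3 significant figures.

q = γ·D_f = 16.8 × 2.5 = 42 kPa.
For the ½γBN_γ term take γ' = 18.4 − 9.81 = 8.59 kN/m³ (soil below base is submerged).
c·N_c·s_c = 14.3 × 29.9 × 1.3 = 555.84 kPa
q·N_q = 42 × 18.2 = 764.4 kPa
0.5·γ·B·N_γ·s_γ = 0.5 × 8.59 × 3.47 × 14.8 × 0.6 = 132.34 kPa
q_ult = 555.84 + 764.4 + 132.34 = 1452.6 kPa.

q_ult ≈ 1450 kPa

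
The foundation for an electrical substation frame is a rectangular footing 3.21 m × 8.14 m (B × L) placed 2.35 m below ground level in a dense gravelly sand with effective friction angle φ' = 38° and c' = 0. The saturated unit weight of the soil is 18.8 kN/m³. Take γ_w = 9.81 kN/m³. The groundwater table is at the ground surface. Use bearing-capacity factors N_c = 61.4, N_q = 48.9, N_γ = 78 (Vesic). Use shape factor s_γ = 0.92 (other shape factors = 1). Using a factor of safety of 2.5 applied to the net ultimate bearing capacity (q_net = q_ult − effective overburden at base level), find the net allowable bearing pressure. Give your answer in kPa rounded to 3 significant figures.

q_all(net) ≈ 819 kPa

γ' = 18.8 − 9.81 = 8.99 kN/m³ (submerged throughout). q = 8.99 × 2.35 = 21.127 kPa; the same γ' applies in the ½γBN_γ term.
q·N_q = 21.127 × 48.9 = 1033.1 kPa
0.5·γ·B·N_γ·s_γ = 0.5 × 8.99 × 3.21 × 78 × 0.92 = 1035.4 kPa
q_ult = 1033.1 + 1035.4 = 2068.5 kPa.
Net ultimate: q_net = 2068.5 − 21.127 = 2047.4 kPa.
q_all(net) = 2047.4 / 2.5 = 818.95 kPa.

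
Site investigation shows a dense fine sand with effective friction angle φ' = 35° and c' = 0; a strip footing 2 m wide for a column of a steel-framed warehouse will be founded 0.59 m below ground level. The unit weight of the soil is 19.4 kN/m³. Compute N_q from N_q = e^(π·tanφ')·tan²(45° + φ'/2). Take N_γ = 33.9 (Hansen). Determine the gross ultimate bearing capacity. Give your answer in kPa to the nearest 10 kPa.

q_ult ≈ 1040 kPa

tan35° = 0.7002, so N_q = e^(π×0.7002)·tan²(62.5°) = 9.023 × 3.69 = 33.3.
Overburden at base level: q = 19.4 × 0.59 = 11.446 kPa.
Surcharge term q·N_q = 11.446 × 33.296 = 381.11 kPa; self-weight term 0.5·γ·B·N_γ = 0.5 × 19.4 × 2 × 33.9 = 657.66 kPa.
q_ult = 381.11 + 657.66 = 1038.8 kPa.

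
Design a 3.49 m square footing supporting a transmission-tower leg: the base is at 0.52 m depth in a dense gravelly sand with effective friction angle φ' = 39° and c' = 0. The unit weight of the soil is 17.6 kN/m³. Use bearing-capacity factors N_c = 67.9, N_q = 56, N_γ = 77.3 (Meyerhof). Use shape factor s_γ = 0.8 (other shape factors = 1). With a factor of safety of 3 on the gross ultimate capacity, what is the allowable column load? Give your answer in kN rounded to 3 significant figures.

q = γ·D_f = 17.6 × 0.52 = 9.152 kPa.
q·N_q = 9.152 × 56 = 512.51 kPa
0.5·γ·B·N_γ·s_γ = 0.5 × 17.6 × 3.49 × 77.3 × 0.8 = 1899.2 kPa
q_ult = 512.51 + 1899.2 = 2411.7 kPa.
Gross allowable pressure q_all = 2411.7 / 3 = 803.91 kPa.
Footing area = 12.1801 m², so allowable column load = 803.91 × 12.1801 = 9791.8 kN.

P_all ≈ 9790 kN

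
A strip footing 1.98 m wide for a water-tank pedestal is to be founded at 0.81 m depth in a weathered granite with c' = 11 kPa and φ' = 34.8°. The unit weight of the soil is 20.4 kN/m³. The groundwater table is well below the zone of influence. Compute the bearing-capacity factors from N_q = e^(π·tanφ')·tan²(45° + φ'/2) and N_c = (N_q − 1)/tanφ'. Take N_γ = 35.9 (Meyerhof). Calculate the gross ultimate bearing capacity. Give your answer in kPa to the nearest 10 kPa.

tan34.8° = 0.695, so N_q = e^(π×0.695)·tan²(62.4°) = 8.877 × 3.659 = 32.48.
N_c = (32.48 − 1)/tan34.8° = 45.29.
Overburden at base level: q = 20.4 × 0.81 = 16.524 kPa.
Cohesion term c·N_c = 11 × 45.294 = 498.23 kPa; surcharge term q·N_q = 16.524 × 32.48 = 536.7 kPa; self-weight term 0.5·γ·B·N_γ = 0.5 × 20.4 × 1.98 × 35.9 = 725.04 kPa.
q_ult = 498.23 + 536.7 + 725.04 = 1760 kPa.

q_ult ≈ 1760 kPa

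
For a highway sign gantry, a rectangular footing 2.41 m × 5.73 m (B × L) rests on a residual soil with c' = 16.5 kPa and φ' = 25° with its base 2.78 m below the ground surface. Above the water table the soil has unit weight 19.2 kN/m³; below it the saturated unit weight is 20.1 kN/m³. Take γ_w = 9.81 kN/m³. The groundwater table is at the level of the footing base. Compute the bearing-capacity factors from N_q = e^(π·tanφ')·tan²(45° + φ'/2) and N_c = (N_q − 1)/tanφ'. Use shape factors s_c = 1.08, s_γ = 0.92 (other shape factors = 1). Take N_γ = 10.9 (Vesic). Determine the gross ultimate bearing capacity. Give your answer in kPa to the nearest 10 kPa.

q_ult ≈ 1060 kPa

tan25° = 0.4663, so N_q = e^(π×0.4663)·tan²(57.5°) = 4.327 × 2.464 = 10.66.
N_c = (10.66 − 1)/tan25° = 20.72.
Effective surcharge at the founding depth q = γ·D_f = 19.2 × 2.78 = 53.376 kPa.
The water table coincides with the base, so in the self-weight term γ → γ' = 10.29 kN/m³.
q_ult = c·N_c·s_c + q·N_q + 0.5·γ·B·N_γ·s_γ
     = 16.5 × 20.721 × 1.08 + 53.376 × 10.662 + 0.5 × 10.29 × 2.41 × 10.9 × 0.92
     = 369.24 + 569.1 + 124.34 = 1062.7 kPa.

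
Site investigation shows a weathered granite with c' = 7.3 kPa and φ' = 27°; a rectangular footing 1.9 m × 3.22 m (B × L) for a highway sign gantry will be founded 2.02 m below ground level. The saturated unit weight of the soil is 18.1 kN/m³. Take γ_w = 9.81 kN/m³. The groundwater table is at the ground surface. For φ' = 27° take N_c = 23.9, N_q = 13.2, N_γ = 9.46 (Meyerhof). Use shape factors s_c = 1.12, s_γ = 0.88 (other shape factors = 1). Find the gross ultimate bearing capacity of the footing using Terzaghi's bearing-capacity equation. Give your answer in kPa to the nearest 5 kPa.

Water table at ground surface, so effective unit weight γ' = 18.1 − 9.81 = 8.29 kN/m³ is used throughout; overburden q = 8.29 × 2.02 = 16.746 kPa; the same γ' applies in the ½γBN_γ term.
Cohesion term c·N_c·s_c = 7.3 × 23.9 × 1.12 = 195.41 kPa; surcharge term q·N_q = 16.746 × 13.2 = 221.04 kPa; self-weight term 0.5·γ·B·N_γ·s_γ = 0.5 × 8.29 × 1.9 × 9.46 × 0.88 = 65.562 kPa.
q_ult = 195.41 + 221.04 + 65.562 = 482.01 kPa.

q_ult ≈ 480 kPa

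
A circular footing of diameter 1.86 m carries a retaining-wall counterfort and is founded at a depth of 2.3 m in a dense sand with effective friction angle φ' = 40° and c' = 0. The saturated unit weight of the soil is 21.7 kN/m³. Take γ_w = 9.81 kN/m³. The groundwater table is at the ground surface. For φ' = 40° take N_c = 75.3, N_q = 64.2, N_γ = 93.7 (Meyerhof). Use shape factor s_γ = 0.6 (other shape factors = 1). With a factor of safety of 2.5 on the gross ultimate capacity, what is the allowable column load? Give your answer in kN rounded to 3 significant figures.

P_all ≈ 2580 kN

With the water table at the surface the whole profile is submerged: γ' = 21.7 − 9.81 = 11.89 kN/m³, so q = γ'·D_f = 27.347 kPa; the same γ' applies in the ½γBN_γ term.
q_ult = q·N_q + 0.5·γ·B·N_γ·s_γ
     = 27.347 × 64.2 + 0.5 × 11.89 × 1.86 × 93.7 × 0.6
     = 1755.7 + 621.66 = 2377.3 kPa.
Gross allowable pressure q_all = 2377.3 / 2.5 = 950.94 kPa.
Footing area = 2.7172 m², so allowable column load = 950.94 × 2.7172 = 2583.9 kN.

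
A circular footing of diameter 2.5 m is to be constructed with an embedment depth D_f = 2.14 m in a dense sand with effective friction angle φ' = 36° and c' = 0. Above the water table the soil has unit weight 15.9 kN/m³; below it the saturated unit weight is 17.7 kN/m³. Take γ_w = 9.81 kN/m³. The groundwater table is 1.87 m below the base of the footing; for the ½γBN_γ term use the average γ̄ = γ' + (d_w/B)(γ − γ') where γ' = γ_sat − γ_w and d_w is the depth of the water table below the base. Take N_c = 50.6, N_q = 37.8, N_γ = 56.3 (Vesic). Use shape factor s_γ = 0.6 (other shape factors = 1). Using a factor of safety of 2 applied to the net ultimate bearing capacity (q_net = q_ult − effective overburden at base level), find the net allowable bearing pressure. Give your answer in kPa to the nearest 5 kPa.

q = γ·D_f = 15.9 × 2.14 = 34.026 kPa.
γ' = 7.89 kN/m³; averaging over the depth B below the base, γ̄ = γ' + (d_w/B)(γ − γ') = 13.881 kN/m³.
q·N_q = 34.026 × 37.8 = 1286.2 kPa
0.5·γ·B·N_γ·s_γ = 0.5 × 13.881 × 2.5 × 56.3 × 0.6 = 586.15 kPa
q_ult = 1286.2 + 586.15 = 1872.3 kPa.
Net ultimate: q_net = 1872.3 − 34.026 = 1838.3 kPa.
q_all(net) = 1838.3 / 2 = 919.15 kPa.

q_all(net) ≈ 920 kPa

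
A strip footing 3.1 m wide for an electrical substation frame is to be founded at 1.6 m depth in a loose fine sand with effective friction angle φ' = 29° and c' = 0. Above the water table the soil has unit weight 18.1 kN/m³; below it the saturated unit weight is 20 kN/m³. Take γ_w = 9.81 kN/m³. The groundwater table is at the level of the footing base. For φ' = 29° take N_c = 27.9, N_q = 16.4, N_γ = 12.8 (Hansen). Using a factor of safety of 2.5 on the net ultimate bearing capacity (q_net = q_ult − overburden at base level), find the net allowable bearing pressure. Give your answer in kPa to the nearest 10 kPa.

q_all(net) ≈ 260 kPa

Effective surcharge at the founding depth q = γ·D_f = 18.1 × 1.6 = 28.96 kPa.
The water table coincides with the base, so in the self-weight term γ → γ' = 10.19 kN/m³.
q_ult = q·N_q + 0.5·γ·B·N_γ
     = 28.96 × 16.4 + 0.5 × 10.19 × 3.1 × 12.8
     = 474.94 + 202.17 = 677.11 kPa.
q_net = 677.11 − 28.96 = 648.15 kPa.
q_all(net) = 648.15 / 2.5 = 259.26 kPa.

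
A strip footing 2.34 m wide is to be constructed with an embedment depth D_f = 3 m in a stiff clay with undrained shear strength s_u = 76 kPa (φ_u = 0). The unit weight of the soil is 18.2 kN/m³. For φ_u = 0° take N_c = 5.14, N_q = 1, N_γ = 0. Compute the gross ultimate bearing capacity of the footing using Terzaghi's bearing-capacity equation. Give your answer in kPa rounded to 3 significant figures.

q = γ·D_f = 18.2 × 3 = 54.6 kPa.
c·N_c = 76 × 5.14 = 390.64 kPa
q·N_q = 54.6 × 1 = 54.6 kPa
q_ult = 390.64 + 54.6 = 445.24 kPa.

q_ult ≈ 445 kPa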